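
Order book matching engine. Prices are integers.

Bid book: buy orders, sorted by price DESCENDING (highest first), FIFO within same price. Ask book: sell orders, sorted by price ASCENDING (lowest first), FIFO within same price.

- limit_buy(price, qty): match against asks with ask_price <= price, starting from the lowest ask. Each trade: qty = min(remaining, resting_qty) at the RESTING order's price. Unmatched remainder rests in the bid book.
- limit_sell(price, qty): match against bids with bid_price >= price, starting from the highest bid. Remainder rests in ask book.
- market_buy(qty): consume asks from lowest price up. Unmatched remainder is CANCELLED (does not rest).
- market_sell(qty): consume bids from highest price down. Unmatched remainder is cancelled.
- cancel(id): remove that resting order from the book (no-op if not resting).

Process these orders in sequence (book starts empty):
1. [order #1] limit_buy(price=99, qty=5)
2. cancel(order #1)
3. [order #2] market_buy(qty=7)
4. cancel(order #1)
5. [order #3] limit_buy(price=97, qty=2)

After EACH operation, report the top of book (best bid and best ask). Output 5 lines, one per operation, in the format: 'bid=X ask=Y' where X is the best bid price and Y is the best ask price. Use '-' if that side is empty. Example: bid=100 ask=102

Answer: bid=99 ask=-
bid=- ask=-
bid=- ask=-
bid=- ask=-
bid=97 ask=-

Derivation:
After op 1 [order #1] limit_buy(price=99, qty=5): fills=none; bids=[#1:5@99] asks=[-]
After op 2 cancel(order #1): fills=none; bids=[-] asks=[-]
After op 3 [order #2] market_buy(qty=7): fills=none; bids=[-] asks=[-]
After op 4 cancel(order #1): fills=none; bids=[-] asks=[-]
After op 5 [order #3] limit_buy(price=97, qty=2): fills=none; bids=[#3:2@97] asks=[-]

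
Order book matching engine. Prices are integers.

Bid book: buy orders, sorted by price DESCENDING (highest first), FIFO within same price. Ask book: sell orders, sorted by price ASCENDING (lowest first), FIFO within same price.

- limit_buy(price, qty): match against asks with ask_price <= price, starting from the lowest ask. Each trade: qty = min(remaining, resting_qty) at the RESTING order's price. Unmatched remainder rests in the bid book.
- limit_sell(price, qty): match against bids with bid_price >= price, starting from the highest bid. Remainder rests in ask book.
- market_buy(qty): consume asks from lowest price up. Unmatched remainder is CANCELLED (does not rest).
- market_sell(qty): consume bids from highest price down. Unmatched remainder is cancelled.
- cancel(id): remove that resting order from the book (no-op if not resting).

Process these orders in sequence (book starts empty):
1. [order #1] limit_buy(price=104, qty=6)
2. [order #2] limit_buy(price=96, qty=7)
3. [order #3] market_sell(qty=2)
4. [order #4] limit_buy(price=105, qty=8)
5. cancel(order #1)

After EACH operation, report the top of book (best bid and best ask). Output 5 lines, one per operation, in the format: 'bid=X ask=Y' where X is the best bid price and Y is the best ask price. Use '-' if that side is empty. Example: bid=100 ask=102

After op 1 [order #1] limit_buy(price=104, qty=6): fills=none; bids=[#1:6@104] asks=[-]
After op 2 [order #2] limit_buy(price=96, qty=7): fills=none; bids=[#1:6@104 #2:7@96] asks=[-]
After op 3 [order #3] market_sell(qty=2): fills=#1x#3:2@104; bids=[#1:4@104 #2:7@96] asks=[-]
After op 4 [order #4] limit_buy(price=105, qty=8): fills=none; bids=[#4:8@105 #1:4@104 #2:7@96] asks=[-]
After op 5 cancel(order #1): fills=none; bids=[#4:8@105 #2:7@96] asks=[-]

Answer: bid=104 ask=-
bid=104 ask=-
bid=104 ask=-
bid=105 ask=-
bid=105 ask=-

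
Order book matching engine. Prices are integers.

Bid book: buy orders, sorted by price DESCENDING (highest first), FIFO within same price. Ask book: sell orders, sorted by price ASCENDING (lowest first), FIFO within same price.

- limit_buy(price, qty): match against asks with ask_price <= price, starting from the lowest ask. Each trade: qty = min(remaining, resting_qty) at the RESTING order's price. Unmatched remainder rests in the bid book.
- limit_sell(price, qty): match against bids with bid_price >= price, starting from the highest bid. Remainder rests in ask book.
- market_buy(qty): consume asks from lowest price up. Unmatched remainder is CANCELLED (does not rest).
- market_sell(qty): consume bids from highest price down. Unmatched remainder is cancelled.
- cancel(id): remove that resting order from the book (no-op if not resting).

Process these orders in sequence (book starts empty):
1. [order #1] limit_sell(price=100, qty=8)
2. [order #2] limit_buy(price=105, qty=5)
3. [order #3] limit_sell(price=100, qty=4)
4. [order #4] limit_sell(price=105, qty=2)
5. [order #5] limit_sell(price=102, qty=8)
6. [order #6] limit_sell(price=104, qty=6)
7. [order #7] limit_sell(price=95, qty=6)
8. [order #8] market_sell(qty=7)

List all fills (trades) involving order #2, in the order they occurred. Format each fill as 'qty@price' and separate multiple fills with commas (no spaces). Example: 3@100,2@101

Answer: 5@100

Derivation:
After op 1 [order #1] limit_sell(price=100, qty=8): fills=none; bids=[-] asks=[#1:8@100]
After op 2 [order #2] limit_buy(price=105, qty=5): fills=#2x#1:5@100; bids=[-] asks=[#1:3@100]
After op 3 [order #3] limit_sell(price=100, qty=4): fills=none; bids=[-] asks=[#1:3@100 #3:4@100]
After op 4 [order #4] limit_sell(price=105, qty=2): fills=none; bids=[-] asks=[#1:3@100 #3:4@100 #4:2@105]
After op 5 [order #5] limit_sell(price=102, qty=8): fills=none; bids=[-] asks=[#1:3@100 #3:4@100 #5:8@102 #4:2@105]
After op 6 [order #6] limit_sell(price=104, qty=6): fills=none; bids=[-] asks=[#1:3@100 #3:4@100 #5:8@102 #6:6@104 #4:2@105]
After op 7 [order #7] limit_sell(price=95, qty=6): fills=none; bids=[-] asks=[#7:6@95 #1:3@100 #3:4@100 #5:8@102 #6:6@104 #4:2@105]
After op 8 [order #8] market_sell(qty=7): fills=none; bids=[-] asks=[#7:6@95 #1:3@100 #3:4@100 #5:8@102 #6:6@104 #4:2@105]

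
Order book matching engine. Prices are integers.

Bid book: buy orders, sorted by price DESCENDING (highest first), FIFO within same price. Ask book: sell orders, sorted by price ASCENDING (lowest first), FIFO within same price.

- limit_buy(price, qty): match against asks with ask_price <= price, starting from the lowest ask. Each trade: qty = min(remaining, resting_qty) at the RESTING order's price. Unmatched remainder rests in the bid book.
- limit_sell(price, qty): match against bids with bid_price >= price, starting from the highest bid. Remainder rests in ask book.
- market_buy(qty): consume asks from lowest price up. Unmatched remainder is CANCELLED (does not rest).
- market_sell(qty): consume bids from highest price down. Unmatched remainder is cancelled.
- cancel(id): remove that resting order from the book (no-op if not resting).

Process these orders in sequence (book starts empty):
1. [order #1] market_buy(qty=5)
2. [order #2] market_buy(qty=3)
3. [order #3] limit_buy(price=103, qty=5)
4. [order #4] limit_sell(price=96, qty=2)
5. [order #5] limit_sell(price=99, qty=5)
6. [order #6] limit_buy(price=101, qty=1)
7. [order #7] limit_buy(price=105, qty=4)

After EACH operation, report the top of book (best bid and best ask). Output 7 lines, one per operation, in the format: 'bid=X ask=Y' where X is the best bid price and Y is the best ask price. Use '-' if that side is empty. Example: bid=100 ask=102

Answer: bid=- ask=-
bid=- ask=-
bid=103 ask=-
bid=103 ask=-
bid=- ask=99
bid=- ask=99
bid=105 ask=-

Derivation:
After op 1 [order #1] market_buy(qty=5): fills=none; bids=[-] asks=[-]
After op 2 [order #2] market_buy(qty=3): fills=none; bids=[-] asks=[-]
After op 3 [order #3] limit_buy(price=103, qty=5): fills=none; bids=[#3:5@103] asks=[-]
After op 4 [order #4] limit_sell(price=96, qty=2): fills=#3x#4:2@103; bids=[#3:3@103] asks=[-]
After op 5 [order #5] limit_sell(price=99, qty=5): fills=#3x#5:3@103; bids=[-] asks=[#5:2@99]
After op 6 [order #6] limit_buy(price=101, qty=1): fills=#6x#5:1@99; bids=[-] asks=[#5:1@99]
After op 7 [order #7] limit_buy(price=105, qty=4): fills=#7x#5:1@99; bids=[#7:3@105] asks=[-]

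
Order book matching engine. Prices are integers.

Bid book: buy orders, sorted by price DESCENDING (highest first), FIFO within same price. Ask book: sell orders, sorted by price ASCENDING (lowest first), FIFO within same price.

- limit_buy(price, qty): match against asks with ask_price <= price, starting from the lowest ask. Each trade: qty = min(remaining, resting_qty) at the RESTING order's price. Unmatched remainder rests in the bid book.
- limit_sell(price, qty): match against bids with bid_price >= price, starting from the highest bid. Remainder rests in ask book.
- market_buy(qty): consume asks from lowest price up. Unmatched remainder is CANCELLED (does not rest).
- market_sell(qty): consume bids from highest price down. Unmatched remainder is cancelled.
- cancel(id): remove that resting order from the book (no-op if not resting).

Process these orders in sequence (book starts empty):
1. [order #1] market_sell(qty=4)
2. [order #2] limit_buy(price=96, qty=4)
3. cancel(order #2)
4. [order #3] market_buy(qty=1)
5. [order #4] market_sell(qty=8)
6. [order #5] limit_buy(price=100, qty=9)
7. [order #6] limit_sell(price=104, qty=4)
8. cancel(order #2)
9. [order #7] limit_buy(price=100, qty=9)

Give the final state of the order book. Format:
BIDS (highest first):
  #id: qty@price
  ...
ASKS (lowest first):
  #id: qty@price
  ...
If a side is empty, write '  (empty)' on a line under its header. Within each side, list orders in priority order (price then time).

After op 1 [order #1] market_sell(qty=4): fills=none; bids=[-] asks=[-]
After op 2 [order #2] limit_buy(price=96, qty=4): fills=none; bids=[#2:4@96] asks=[-]
After op 3 cancel(order #2): fills=none; bids=[-] asks=[-]
After op 4 [order #3] market_buy(qty=1): fills=none; bids=[-] asks=[-]
After op 5 [order #4] market_sell(qty=8): fills=none; bids=[-] asks=[-]
After op 6 [order #5] limit_buy(price=100, qty=9): fills=none; bids=[#5:9@100] asks=[-]
After op 7 [order #6] limit_sell(price=104, qty=4): fills=none; bids=[#5:9@100] asks=[#6:4@104]
After op 8 cancel(order #2): fills=none; bids=[#5:9@100] asks=[#6:4@104]
After op 9 [order #7] limit_buy(price=100, qty=9): fills=none; bids=[#5:9@100 #7:9@100] asks=[#6:4@104]

Answer: BIDS (highest first):
  #5: 9@100
  #7: 9@100
ASKS (lowest first):
  #6: 4@104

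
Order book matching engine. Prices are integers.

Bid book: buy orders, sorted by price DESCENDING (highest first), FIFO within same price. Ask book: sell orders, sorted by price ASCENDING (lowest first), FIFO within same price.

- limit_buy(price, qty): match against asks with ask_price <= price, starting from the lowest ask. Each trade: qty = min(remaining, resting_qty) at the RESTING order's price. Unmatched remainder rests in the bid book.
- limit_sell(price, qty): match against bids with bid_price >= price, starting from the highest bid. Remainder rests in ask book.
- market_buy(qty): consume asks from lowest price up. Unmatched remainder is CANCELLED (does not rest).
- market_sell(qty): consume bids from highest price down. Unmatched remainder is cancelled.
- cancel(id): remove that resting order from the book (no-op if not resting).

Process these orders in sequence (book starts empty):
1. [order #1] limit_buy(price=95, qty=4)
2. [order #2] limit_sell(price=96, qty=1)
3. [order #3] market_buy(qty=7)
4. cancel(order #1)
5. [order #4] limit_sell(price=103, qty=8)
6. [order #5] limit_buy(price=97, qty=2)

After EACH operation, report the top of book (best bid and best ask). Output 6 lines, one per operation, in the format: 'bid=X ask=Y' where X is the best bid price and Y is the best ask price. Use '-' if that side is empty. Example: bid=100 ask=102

Answer: bid=95 ask=-
bid=95 ask=96
bid=95 ask=-
bid=- ask=-
bid=- ask=103
bid=97 ask=103

Derivation:
After op 1 [order #1] limit_buy(price=95, qty=4): fills=none; bids=[#1:4@95] asks=[-]
After op 2 [order #2] limit_sell(price=96, qty=1): fills=none; bids=[#1:4@95] asks=[#2:1@96]
After op 3 [order #3] market_buy(qty=7): fills=#3x#2:1@96; bids=[#1:4@95] asks=[-]
After op 4 cancel(order #1): fills=none; bids=[-] asks=[-]
After op 5 [order #4] limit_sell(price=103, qty=8): fills=none; bids=[-] asks=[#4:8@103]
After op 6 [order #5] limit_buy(price=97, qty=2): fills=none; bids=[#5:2@97] asks=[#4:8@103]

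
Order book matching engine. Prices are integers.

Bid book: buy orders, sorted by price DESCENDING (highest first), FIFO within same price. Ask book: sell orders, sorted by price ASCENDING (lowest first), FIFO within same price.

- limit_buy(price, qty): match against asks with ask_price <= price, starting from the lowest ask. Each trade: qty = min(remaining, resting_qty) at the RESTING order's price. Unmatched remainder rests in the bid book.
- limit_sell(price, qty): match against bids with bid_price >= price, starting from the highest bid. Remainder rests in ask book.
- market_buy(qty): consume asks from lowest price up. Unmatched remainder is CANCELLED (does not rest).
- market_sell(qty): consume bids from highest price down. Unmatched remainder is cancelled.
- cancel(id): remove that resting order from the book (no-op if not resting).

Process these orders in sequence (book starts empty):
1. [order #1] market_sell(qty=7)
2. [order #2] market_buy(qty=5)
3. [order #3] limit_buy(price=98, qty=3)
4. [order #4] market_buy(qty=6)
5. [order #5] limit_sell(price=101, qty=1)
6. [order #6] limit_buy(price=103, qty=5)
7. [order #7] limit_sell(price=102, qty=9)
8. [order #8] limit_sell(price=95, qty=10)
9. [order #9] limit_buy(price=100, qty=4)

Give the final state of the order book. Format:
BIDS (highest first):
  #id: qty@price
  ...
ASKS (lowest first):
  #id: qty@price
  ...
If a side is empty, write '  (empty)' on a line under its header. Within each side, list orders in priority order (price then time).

Answer: BIDS (highest first):
  (empty)
ASKS (lowest first):
  #8: 3@95
  #7: 5@102

Derivation:
After op 1 [order #1] market_sell(qty=7): fills=none; bids=[-] asks=[-]
After op 2 [order #2] market_buy(qty=5): fills=none; bids=[-] asks=[-]
After op 3 [order #3] limit_buy(price=98, qty=3): fills=none; bids=[#3:3@98] asks=[-]
After op 4 [order #4] market_buy(qty=6): fills=none; bids=[#3:3@98] asks=[-]
After op 5 [order #5] limit_sell(price=101, qty=1): fills=none; bids=[#3:3@98] asks=[#5:1@101]
After op 6 [order #6] limit_buy(price=103, qty=5): fills=#6x#5:1@101; bids=[#6:4@103 #3:3@98] asks=[-]
After op 7 [order #7] limit_sell(price=102, qty=9): fills=#6x#7:4@103; bids=[#3:3@98] asks=[#7:5@102]
After op 8 [order #8] limit_sell(price=95, qty=10): fills=#3x#8:3@98; bids=[-] asks=[#8:7@95 #7:5@102]
After op 9 [order #9] limit_buy(price=100, qty=4): fills=#9x#8:4@95; bids=[-] asks=[#8:3@95 #7:5@102]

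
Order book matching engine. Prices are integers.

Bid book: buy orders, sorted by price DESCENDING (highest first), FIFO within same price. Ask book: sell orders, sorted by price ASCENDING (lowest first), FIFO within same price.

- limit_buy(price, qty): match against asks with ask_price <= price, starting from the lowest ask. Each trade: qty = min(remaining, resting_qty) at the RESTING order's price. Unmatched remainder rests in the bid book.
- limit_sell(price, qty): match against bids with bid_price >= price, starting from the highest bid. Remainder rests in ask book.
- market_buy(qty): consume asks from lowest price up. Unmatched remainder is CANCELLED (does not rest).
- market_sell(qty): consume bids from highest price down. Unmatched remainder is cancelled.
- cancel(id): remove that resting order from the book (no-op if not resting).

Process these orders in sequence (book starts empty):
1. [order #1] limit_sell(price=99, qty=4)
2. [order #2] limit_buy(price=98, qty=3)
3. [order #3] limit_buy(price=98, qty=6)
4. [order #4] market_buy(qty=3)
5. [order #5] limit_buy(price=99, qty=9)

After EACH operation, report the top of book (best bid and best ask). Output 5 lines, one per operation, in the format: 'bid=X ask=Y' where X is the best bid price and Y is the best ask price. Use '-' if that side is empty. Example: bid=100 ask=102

After op 1 [order #1] limit_sell(price=99, qty=4): fills=none; bids=[-] asks=[#1:4@99]
After op 2 [order #2] limit_buy(price=98, qty=3): fills=none; bids=[#2:3@98] asks=[#1:4@99]
After op 3 [order #3] limit_buy(price=98, qty=6): fills=none; bids=[#2:3@98 #3:6@98] asks=[#1:4@99]
After op 4 [order #4] market_buy(qty=3): fills=#4x#1:3@99; bids=[#2:3@98 #3:6@98] asks=[#1:1@99]
After op 5 [order #5] limit_buy(price=99, qty=9): fills=#5x#1:1@99; bids=[#5:8@99 #2:3@98 #3:6@98] asks=[-]

Answer: bid=- ask=99
bid=98 ask=99
bid=98 ask=99
bid=98 ask=99
bid=99 ask=-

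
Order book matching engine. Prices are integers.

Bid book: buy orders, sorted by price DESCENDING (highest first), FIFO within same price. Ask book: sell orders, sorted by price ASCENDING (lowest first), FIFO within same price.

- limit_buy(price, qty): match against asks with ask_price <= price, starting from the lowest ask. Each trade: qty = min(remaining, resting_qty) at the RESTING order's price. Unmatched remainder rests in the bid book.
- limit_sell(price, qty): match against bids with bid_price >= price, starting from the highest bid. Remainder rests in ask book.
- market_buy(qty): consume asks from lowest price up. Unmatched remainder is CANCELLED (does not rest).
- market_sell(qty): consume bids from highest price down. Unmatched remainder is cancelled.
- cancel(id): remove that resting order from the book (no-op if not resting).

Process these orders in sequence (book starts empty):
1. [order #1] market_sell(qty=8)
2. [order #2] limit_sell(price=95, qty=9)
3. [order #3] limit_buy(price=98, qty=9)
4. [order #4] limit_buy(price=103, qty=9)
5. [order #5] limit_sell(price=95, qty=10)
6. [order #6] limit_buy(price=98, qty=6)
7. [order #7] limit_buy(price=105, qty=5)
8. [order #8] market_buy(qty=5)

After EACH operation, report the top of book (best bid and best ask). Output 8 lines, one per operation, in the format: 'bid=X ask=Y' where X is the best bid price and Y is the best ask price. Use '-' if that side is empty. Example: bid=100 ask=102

After op 1 [order #1] market_sell(qty=8): fills=none; bids=[-] asks=[-]
After op 2 [order #2] limit_sell(price=95, qty=9): fills=none; bids=[-] asks=[#2:9@95]
After op 3 [order #3] limit_buy(price=98, qty=9): fills=#3x#2:9@95; bids=[-] asks=[-]
After op 4 [order #4] limit_buy(price=103, qty=9): fills=none; bids=[#4:9@103] asks=[-]
After op 5 [order #5] limit_sell(price=95, qty=10): fills=#4x#5:9@103; bids=[-] asks=[#5:1@95]
After op 6 [order #6] limit_buy(price=98, qty=6): fills=#6x#5:1@95; bids=[#6:5@98] asks=[-]
After op 7 [order #7] limit_buy(price=105, qty=5): fills=none; bids=[#7:5@105 #6:5@98] asks=[-]
After op 8 [order #8] market_buy(qty=5): fills=none; bids=[#7:5@105 #6:5@98] asks=[-]

Answer: bid=- ask=-
bid=- ask=95
bid=- ask=-
bid=103 ask=-
bid=- ask=95
bid=98 ask=-
bid=105 ask=-
bid=105 ask=-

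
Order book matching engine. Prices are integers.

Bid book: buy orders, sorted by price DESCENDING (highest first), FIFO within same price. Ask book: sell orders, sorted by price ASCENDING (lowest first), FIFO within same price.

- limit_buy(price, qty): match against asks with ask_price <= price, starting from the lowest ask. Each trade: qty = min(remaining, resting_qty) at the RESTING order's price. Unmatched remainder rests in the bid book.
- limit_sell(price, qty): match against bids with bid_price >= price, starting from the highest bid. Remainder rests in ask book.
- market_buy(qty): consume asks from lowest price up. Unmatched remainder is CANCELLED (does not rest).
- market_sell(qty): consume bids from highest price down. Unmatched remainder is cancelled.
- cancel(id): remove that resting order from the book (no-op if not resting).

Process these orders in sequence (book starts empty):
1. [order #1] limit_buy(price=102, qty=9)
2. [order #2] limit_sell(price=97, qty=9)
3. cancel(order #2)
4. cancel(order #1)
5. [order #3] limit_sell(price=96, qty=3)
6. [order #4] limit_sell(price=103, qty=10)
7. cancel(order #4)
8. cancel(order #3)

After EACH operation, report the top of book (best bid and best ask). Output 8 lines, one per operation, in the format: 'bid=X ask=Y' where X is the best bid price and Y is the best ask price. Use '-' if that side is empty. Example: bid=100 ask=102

Answer: bid=102 ask=-
bid=- ask=-
bid=- ask=-
bid=- ask=-
bid=- ask=96
bid=- ask=96
bid=- ask=96
bid=- ask=-

Derivation:
After op 1 [order #1] limit_buy(price=102, qty=9): fills=none; bids=[#1:9@102] asks=[-]
After op 2 [order #2] limit_sell(price=97, qty=9): fills=#1x#2:9@102; bids=[-] asks=[-]
After op 3 cancel(order #2): fills=none; bids=[-] asks=[-]
After op 4 cancel(order #1): fills=none; bids=[-] asks=[-]
After op 5 [order #3] limit_sell(price=96, qty=3): fills=none; bids=[-] asks=[#3:3@96]
After op 6 [order #4] limit_sell(price=103, qty=10): fills=none; bids=[-] asks=[#3:3@96 #4:10@103]
After op 7 cancel(order #4): fills=none; bids=[-] asks=[#3:3@96]
After op 8 cancel(order #3): fills=none; bids=[-] asks=[-]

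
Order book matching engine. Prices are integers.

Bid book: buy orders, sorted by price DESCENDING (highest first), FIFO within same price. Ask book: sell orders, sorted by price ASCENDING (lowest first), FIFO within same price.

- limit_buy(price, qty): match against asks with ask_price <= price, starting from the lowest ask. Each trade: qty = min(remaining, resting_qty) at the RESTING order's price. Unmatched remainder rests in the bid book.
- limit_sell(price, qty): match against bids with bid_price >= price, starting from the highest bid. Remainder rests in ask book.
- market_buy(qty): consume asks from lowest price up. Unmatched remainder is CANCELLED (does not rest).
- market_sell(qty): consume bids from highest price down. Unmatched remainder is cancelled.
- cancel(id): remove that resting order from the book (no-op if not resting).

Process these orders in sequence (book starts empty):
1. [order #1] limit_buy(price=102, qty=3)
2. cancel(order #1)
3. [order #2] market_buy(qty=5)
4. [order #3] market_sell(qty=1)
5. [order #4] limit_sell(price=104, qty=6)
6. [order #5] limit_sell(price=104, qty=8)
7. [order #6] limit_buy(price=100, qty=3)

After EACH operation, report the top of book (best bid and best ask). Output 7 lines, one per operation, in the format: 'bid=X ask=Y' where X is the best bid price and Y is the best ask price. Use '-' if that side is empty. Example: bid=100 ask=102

Answer: bid=102 ask=-
bid=- ask=-
bid=- ask=-
bid=- ask=-
bid=- ask=104
bid=- ask=104
bid=100 ask=104

Derivation:
After op 1 [order #1] limit_buy(price=102, qty=3): fills=none; bids=[#1:3@102] asks=[-]
After op 2 cancel(order #1): fills=none; bids=[-] asks=[-]
After op 3 [order #2] market_buy(qty=5): fills=none; bids=[-] asks=[-]
After op 4 [order #3] market_sell(qty=1): fills=none; bids=[-] asks=[-]
After op 5 [order #4] limit_sell(price=104, qty=6): fills=none; bids=[-] asks=[#4:6@104]
After op 6 [order #5] limit_sell(price=104, qty=8): fills=none; bids=[-] asks=[#4:6@104 #5:8@104]
After op 7 [order #6] limit_buy(price=100, qty=3): fills=none; bids=[#6:3@100] asks=[#4:6@104 #5:8@104]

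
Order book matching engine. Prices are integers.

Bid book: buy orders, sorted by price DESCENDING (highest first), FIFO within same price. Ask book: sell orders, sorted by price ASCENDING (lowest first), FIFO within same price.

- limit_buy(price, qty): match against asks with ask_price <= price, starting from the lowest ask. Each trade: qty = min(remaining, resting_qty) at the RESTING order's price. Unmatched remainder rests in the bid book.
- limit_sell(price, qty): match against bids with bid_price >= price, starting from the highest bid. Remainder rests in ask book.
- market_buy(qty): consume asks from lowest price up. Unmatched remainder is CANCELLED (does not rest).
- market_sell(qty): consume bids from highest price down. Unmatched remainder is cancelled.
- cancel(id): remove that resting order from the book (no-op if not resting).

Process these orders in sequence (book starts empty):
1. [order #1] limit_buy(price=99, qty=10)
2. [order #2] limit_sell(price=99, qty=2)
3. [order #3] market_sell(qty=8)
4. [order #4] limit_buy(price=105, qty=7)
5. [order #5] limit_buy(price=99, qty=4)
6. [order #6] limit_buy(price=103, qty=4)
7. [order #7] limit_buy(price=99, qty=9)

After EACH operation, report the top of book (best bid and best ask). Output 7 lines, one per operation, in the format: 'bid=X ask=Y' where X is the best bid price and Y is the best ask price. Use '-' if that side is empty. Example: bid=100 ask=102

Answer: bid=99 ask=-
bid=99 ask=-
bid=- ask=-
bid=105 ask=-
bid=105 ask=-
bid=105 ask=-
bid=105 ask=-

Derivation:
After op 1 [order #1] limit_buy(price=99, qty=10): fills=none; bids=[#1:10@99] asks=[-]
After op 2 [order #2] limit_sell(price=99, qty=2): fills=#1x#2:2@99; bids=[#1:8@99] asks=[-]
After op 3 [order #3] market_sell(qty=8): fills=#1x#3:8@99; bids=[-] asks=[-]
After op 4 [order #4] limit_buy(price=105, qty=7): fills=none; bids=[#4:7@105] asks=[-]
After op 5 [order #5] limit_buy(price=99, qty=4): fills=none; bids=[#4:7@105 #5:4@99] asks=[-]
After op 6 [order #6] limit_buy(price=103, qty=4): fills=none; bids=[#4:7@105 #6:4@103 #5:4@99] asks=[-]
After op 7 [order #7] limit_buy(price=99, qty=9): fills=none; bids=[#4:7@105 #6:4@103 #5:4@99 #7:9@99] asks=[-]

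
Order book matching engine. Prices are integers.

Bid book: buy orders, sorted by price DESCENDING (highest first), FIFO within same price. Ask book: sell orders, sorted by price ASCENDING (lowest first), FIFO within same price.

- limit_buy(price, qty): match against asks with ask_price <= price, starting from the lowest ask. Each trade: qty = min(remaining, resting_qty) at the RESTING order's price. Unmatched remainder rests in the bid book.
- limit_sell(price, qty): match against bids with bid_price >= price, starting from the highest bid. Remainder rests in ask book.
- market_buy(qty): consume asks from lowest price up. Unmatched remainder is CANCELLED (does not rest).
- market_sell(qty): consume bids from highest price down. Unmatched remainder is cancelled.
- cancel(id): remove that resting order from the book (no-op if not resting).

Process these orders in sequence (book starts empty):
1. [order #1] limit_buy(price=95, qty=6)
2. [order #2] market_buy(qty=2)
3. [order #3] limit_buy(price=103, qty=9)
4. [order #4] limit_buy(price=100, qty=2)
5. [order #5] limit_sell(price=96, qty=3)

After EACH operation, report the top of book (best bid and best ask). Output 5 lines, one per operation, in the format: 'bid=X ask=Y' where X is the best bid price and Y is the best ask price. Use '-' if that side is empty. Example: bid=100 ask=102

Answer: bid=95 ask=-
bid=95 ask=-
bid=103 ask=-
bid=103 ask=-
bid=103 ask=-

Derivation:
After op 1 [order #1] limit_buy(price=95, qty=6): fills=none; bids=[#1:6@95] asks=[-]
After op 2 [order #2] market_buy(qty=2): fills=none; bids=[#1:6@95] asks=[-]
After op 3 [order #3] limit_buy(price=103, qty=9): fills=none; bids=[#3:9@103 #1:6@95] asks=[-]
After op 4 [order #4] limit_buy(price=100, qty=2): fills=none; bids=[#3:9@103 #4:2@100 #1:6@95] asks=[-]
After op 5 [order #5] limit_sell(price=96, qty=3): fills=#3x#5:3@103; bids=[#3:6@103 #4:2@100 #1:6@95] asks=[-]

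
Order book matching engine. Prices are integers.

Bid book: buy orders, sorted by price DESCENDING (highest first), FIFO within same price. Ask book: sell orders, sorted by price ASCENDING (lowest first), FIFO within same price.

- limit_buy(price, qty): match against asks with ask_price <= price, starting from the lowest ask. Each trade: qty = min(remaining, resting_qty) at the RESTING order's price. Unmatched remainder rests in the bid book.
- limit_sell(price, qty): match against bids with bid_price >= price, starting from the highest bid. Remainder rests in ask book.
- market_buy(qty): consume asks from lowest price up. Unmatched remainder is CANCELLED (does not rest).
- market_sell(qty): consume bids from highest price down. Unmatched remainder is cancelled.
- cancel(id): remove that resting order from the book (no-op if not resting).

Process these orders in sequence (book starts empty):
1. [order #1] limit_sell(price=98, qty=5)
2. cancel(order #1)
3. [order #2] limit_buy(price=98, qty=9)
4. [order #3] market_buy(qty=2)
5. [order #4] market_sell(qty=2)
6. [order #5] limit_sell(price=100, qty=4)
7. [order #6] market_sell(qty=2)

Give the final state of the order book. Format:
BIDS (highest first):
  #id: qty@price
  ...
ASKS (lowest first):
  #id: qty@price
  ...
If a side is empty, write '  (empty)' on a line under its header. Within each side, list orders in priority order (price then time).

After op 1 [order #1] limit_sell(price=98, qty=5): fills=none; bids=[-] asks=[#1:5@98]
After op 2 cancel(order #1): fills=none; bids=[-] asks=[-]
After op 3 [order #2] limit_buy(price=98, qty=9): fills=none; bids=[#2:9@98] asks=[-]
After op 4 [order #3] market_buy(qty=2): fills=none; bids=[#2:9@98] asks=[-]
After op 5 [order #4] market_sell(qty=2): fills=#2x#4:2@98; bids=[#2:7@98] asks=[-]
After op 6 [order #5] limit_sell(price=100, qty=4): fills=none; bids=[#2:7@98] asks=[#5:4@100]
After op 7 [order #6] market_sell(qty=2): fills=#2x#6:2@98; bids=[#2:5@98] asks=[#5:4@100]

Answer: BIDS (highest first):
  #2: 5@98
ASKS (lowest first):
  #5: 4@100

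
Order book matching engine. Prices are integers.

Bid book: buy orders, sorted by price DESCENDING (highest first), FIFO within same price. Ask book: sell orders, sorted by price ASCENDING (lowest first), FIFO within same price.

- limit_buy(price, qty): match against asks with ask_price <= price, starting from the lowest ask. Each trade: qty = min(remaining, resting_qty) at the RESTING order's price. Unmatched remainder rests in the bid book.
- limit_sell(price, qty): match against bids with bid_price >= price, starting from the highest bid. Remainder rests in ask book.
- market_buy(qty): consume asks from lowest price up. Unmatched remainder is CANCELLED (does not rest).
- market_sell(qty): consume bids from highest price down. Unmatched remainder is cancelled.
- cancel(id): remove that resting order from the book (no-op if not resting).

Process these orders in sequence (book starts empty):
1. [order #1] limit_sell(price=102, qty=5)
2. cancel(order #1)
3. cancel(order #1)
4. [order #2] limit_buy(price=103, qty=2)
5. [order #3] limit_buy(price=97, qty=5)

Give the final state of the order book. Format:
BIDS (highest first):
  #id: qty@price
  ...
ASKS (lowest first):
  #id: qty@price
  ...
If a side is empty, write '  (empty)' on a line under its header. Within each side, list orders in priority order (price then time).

After op 1 [order #1] limit_sell(price=102, qty=5): fills=none; bids=[-] asks=[#1:5@102]
After op 2 cancel(order #1): fills=none; bids=[-] asks=[-]
After op 3 cancel(order #1): fills=none; bids=[-] asks=[-]
After op 4 [order #2] limit_buy(price=103, qty=2): fills=none; bids=[#2:2@103] asks=[-]
After op 5 [order #3] limit_buy(price=97, qty=5): fills=none; bids=[#2:2@103 #3:5@97] asks=[-]

Answer: BIDS (highest first):
  #2: 2@103
  #3: 5@97
ASKS (lowest first):
  (empty)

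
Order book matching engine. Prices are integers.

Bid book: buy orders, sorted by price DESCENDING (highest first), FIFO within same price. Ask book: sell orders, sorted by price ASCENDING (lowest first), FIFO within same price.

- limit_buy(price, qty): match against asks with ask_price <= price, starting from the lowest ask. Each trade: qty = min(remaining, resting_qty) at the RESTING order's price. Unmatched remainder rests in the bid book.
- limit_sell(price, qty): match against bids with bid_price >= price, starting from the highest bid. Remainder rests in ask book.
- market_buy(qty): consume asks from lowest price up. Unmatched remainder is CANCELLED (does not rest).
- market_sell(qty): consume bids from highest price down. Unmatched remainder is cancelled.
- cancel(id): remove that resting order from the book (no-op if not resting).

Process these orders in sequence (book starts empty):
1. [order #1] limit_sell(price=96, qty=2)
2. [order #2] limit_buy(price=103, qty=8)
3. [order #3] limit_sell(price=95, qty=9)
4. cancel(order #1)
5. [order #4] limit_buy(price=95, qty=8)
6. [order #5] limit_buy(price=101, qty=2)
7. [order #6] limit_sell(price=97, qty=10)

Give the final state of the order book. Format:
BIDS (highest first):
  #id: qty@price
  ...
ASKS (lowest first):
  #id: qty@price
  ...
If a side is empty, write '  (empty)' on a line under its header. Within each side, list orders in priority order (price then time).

Answer: BIDS (highest first):
  #4: 5@95
ASKS (lowest first):
  #6: 8@97

Derivation:
After op 1 [order #1] limit_sell(price=96, qty=2): fills=none; bids=[-] asks=[#1:2@96]
After op 2 [order #2] limit_buy(price=103, qty=8): fills=#2x#1:2@96; bids=[#2:6@103] asks=[-]
After op 3 [order #3] limit_sell(price=95, qty=9): fills=#2x#3:6@103; bids=[-] asks=[#3:3@95]
After op 4 cancel(order #1): fills=none; bids=[-] asks=[#3:3@95]
After op 5 [order #4] limit_buy(price=95, qty=8): fills=#4x#3:3@95; bids=[#4:5@95] asks=[-]
After op 6 [order #5] limit_buy(price=101, qty=2): fills=none; bids=[#5:2@101 #4:5@95] asks=[-]
After op 7 [order #6] limit_sell(price=97, qty=10): fills=#5x#6:2@101; bids=[#4:5@95] asks=[#6:8@97]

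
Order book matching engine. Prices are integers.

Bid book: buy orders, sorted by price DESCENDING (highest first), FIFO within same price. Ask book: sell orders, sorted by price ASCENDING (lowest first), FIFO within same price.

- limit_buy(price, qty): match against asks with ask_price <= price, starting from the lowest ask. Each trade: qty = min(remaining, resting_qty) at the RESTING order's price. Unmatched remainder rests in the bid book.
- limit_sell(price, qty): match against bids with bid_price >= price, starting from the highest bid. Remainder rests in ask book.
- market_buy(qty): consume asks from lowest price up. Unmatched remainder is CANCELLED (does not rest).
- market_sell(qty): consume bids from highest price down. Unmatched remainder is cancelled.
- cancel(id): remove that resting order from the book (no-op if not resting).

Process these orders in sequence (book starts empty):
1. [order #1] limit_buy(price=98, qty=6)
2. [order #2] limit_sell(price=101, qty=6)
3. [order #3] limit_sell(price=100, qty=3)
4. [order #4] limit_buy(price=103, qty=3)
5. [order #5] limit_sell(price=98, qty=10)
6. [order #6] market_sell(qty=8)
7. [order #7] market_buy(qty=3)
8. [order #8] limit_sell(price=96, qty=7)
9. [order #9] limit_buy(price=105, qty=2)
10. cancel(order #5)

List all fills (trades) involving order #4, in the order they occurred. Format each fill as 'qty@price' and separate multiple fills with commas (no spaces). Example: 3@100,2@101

After op 1 [order #1] limit_buy(price=98, qty=6): fills=none; bids=[#1:6@98] asks=[-]
After op 2 [order #2] limit_sell(price=101, qty=6): fills=none; bids=[#1:6@98] asks=[#2:6@101]
After op 3 [order #3] limit_sell(price=100, qty=3): fills=none; bids=[#1:6@98] asks=[#3:3@100 #2:6@101]
After op 4 [order #4] limit_buy(price=103, qty=3): fills=#4x#3:3@100; bids=[#1:6@98] asks=[#2:6@101]
After op 5 [order #5] limit_sell(price=98, qty=10): fills=#1x#5:6@98; bids=[-] asks=[#5:4@98 #2:6@101]
After op 6 [order #6] market_sell(qty=8): fills=none; bids=[-] asks=[#5:4@98 #2:6@101]
After op 7 [order #7] market_buy(qty=3): fills=#7x#5:3@98; bids=[-] asks=[#5:1@98 #2:6@101]
After op 8 [order #8] limit_sell(price=96, qty=7): fills=none; bids=[-] asks=[#8:7@96 #5:1@98 #2:6@101]
After op 9 [order #9] limit_buy(price=105, qty=2): fills=#9x#8:2@96; bids=[-] asks=[#8:5@96 #5:1@98 #2:6@101]
After op 10 cancel(order #5): fills=none; bids=[-] asks=[#8:5@96 #2:6@101]

Answer: 3@100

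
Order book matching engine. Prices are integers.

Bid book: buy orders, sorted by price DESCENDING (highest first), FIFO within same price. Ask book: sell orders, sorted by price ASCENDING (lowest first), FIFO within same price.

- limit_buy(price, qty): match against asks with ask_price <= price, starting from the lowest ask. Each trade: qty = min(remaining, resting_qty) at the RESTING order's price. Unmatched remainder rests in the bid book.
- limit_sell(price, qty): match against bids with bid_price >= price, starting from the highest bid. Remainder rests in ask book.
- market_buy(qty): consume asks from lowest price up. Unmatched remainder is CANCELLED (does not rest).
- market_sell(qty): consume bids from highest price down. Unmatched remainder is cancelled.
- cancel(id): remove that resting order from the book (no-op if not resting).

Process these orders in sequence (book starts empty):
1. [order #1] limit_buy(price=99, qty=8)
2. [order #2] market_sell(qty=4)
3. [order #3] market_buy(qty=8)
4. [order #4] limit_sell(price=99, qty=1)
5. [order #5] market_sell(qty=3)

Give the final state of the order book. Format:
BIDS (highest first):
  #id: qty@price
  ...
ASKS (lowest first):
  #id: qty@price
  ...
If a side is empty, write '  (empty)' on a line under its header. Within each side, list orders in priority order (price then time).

Answer: BIDS (highest first):
  (empty)
ASKS (lowest first):
  (empty)

Derivation:
After op 1 [order #1] limit_buy(price=99, qty=8): fills=none; bids=[#1:8@99] asks=[-]
After op 2 [order #2] market_sell(qty=4): fills=#1x#2:4@99; bids=[#1:4@99] asks=[-]
After op 3 [order #3] market_buy(qty=8): fills=none; bids=[#1:4@99] asks=[-]
After op 4 [order #4] limit_sell(price=99, qty=1): fills=#1x#4:1@99; bids=[#1:3@99] asks=[-]
After op 5 [order #5] market_sell(qty=3): fills=#1x#5:3@99; bids=[-] asks=[-]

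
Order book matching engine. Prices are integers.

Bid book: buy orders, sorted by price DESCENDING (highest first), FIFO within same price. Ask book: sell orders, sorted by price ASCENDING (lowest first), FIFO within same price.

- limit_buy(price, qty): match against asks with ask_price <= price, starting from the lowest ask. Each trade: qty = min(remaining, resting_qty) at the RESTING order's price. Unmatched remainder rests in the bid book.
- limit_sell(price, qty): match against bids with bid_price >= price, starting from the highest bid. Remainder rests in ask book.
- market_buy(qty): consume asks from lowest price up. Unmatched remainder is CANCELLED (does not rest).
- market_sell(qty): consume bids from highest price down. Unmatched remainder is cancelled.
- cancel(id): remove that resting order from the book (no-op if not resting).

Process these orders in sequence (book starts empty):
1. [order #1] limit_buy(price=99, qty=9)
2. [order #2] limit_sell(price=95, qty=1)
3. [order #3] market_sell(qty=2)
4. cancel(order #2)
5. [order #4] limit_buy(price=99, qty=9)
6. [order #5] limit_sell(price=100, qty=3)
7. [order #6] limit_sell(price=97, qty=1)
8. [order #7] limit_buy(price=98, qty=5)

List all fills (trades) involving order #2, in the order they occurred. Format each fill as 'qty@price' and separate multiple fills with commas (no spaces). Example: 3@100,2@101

Answer: 1@99

Derivation:
After op 1 [order #1] limit_buy(price=99, qty=9): fills=none; bids=[#1:9@99] asks=[-]
After op 2 [order #2] limit_sell(price=95, qty=1): fills=#1x#2:1@99; bids=[#1:8@99] asks=[-]
After op 3 [order #3] market_sell(qty=2): fills=#1x#3:2@99; bids=[#1:6@99] asks=[-]
After op 4 cancel(order #2): fills=none; bids=[#1:6@99] asks=[-]
After op 5 [order #4] limit_buy(price=99, qty=9): fills=none; bids=[#1:6@99 #4:9@99] asks=[-]
After op 6 [order #5] limit_sell(price=100, qty=3): fills=none; bids=[#1:6@99 #4:9@99] asks=[#5:3@100]
After op 7 [order #6] limit_sell(price=97, qty=1): fills=#1x#6:1@99; bids=[#1:5@99 #4:9@99] asks=[#5:3@100]
After op 8 [order #7] limit_buy(price=98, qty=5): fills=none; bids=[#1:5@99 #4:9@99 #7:5@98] asks=[#5:3@100]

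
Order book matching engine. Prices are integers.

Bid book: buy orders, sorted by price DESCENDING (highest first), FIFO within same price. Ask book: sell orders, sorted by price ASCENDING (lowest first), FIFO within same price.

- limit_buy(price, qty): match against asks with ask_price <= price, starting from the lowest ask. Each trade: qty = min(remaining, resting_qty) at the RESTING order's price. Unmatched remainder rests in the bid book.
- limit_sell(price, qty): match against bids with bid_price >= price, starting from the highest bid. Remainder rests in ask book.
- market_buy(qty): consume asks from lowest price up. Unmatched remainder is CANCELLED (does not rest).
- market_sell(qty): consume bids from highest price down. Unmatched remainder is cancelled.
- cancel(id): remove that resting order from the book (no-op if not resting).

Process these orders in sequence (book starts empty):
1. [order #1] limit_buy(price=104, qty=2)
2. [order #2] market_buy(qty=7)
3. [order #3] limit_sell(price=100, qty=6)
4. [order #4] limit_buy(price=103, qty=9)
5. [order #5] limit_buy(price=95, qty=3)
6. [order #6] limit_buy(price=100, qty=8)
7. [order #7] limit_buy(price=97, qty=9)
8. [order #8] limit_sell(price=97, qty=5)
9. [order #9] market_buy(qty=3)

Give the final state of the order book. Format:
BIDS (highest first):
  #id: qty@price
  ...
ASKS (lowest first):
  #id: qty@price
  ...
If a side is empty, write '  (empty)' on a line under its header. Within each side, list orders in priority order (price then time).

After op 1 [order #1] limit_buy(price=104, qty=2): fills=none; bids=[#1:2@104] asks=[-]
After op 2 [order #2] market_buy(qty=7): fills=none; bids=[#1:2@104] asks=[-]
After op 3 [order #3] limit_sell(price=100, qty=6): fills=#1x#3:2@104; bids=[-] asks=[#3:4@100]
After op 4 [order #4] limit_buy(price=103, qty=9): fills=#4x#3:4@100; bids=[#4:5@103] asks=[-]
After op 5 [order #5] limit_buy(price=95, qty=3): fills=none; bids=[#4:5@103 #5:3@95] asks=[-]
After op 6 [order #6] limit_buy(price=100, qty=8): fills=none; bids=[#4:5@103 #6:8@100 #5:3@95] asks=[-]
After op 7 [order #7] limit_buy(price=97, qty=9): fills=none; bids=[#4:5@103 #6:8@100 #7:9@97 #5:3@95] asks=[-]
After op 8 [order #8] limit_sell(price=97, qty=5): fills=#4x#8:5@103; bids=[#6:8@100 #7:9@97 #5:3@95] asks=[-]
After op 9 [order #9] market_buy(qty=3): fills=none; bids=[#6:8@100 #7:9@97 #5:3@95] asks=[-]

Answer: BIDS (highest first):
  #6: 8@100
  #7: 9@97
  #5: 3@95
ASKS (lowest first):
  (empty)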